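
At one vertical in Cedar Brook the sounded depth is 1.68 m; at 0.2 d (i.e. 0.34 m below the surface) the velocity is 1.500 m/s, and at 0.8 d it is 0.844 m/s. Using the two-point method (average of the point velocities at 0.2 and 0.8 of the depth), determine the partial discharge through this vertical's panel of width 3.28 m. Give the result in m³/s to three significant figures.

6.46 m³/s

v̄ = (1.500 + 0.844) / 2 = 1.172 m/s
q = v̄ × d × w = 1.172 × 1.68 × 3.28 = 6.458 m³/s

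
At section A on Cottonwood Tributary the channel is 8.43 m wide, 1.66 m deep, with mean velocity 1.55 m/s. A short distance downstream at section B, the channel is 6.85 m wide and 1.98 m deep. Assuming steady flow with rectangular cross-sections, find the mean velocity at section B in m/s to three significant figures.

1.60 m/s

Q = A₁V₁ = (8.43×1.66) × 1.55 = 21.69 m³/s
A₂ = 6.85 × 1.98 = 13.56 m²
V₂ = Q/A₂ = 21.69/13.56 = 1.599 m/s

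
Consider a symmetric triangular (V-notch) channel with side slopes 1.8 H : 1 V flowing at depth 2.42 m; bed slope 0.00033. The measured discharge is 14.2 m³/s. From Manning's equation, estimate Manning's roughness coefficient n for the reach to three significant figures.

0.0140

A = z·y² = 1.8×2.42² = 10.54 m²
P = 2y√(1+z²) = 2×2.42×√(1+1.8²) = 9.966 m
R = A/P = 10.54/9.966 = 1.058 m
n = (1/Q)·A·R^(2/3)·S^(1/2) = (1/14.2) × 10.54 × 1.038 × 0.01817 = 0.01400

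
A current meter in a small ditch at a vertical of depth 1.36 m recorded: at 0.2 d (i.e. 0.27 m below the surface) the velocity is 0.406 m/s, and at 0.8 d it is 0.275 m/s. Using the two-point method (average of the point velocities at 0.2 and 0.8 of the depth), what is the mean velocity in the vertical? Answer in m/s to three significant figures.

v̄ = (0.406 + 0.275) / 2 = 0.3405 m/s

0.341 m/s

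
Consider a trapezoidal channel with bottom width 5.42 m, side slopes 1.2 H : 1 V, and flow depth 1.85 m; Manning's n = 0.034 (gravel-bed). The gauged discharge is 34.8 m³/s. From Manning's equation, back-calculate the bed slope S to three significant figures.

A = (b + z·y)·y = (5.42 + 1.2×1.85)×1.85 = 14.13 m²
P = b + 2y√(1+z²) = 5.42 + 2×1.85×√(1+1.2²) = 11.20 m
R = A/P = 14.13/11.20 = 1.262 m
S = (Q·n / (1·A·R^(2/3)))² = (34.8×0.034 / (1×14.13×1.168))² = 0.005138

0.00514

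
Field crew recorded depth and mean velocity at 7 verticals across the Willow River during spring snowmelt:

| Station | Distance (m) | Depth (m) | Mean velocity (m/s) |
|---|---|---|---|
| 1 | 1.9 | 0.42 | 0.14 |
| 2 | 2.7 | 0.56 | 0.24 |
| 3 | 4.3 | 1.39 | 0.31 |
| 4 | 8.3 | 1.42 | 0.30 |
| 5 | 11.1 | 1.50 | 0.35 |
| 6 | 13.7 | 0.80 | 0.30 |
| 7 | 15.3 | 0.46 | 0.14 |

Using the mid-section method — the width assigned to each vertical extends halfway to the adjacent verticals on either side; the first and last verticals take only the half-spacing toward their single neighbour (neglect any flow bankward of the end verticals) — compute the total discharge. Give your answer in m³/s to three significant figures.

w_1 = (2.7 − 1.9)/2 = 0.4 m; q_1 = 0.14 × 0.42 × 0.4 = 0.02352 m³/s
w_2 = (4.3 − 1.9)/2 = 1.2 m; q_2 = 0.24 × 0.56 × 1.2 = 0.1613 m³/s
w_3 = (8.3 − 2.7)/2 = 2.8 m; q_3 = 0.31 × 1.39 × 2.8 = 1.207 m³/s
w_4 = (11.1 − 4.3)/2 = 3.4 m; q_4 = 0.30 × 1.42 × 3.4 = 1.448 m³/s
w_5 = (13.7 − 8.3)/2 = 2.7 m; q_5 = 0.35 × 1.50 × 2.7 = 1.418 m³/s
w_6 = (15.3 − 11.1)/2 = 2.1 m; q_6 = 0.30 × 0.80 × 2.1 = 0.5040 m³/s
w_7 = (15.3 − 13.7)/2 = 0.8 m; q_7 = 0.14 × 0.46 × 0.8 = 0.05152 m³/s
Q = Σ qᵢ = 4.813 m³/s

4.81 m³/s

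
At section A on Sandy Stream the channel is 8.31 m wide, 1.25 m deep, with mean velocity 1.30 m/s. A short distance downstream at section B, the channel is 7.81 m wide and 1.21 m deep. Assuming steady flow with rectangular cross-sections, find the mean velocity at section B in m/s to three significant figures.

Q = A₁V₁ = (8.31×1.25) × 1.30 = 13.50 m³/s
A₂ = 7.81 × 1.21 = 9.450 m²
V₂ = Q/A₂ = 13.50/9.450 = 1.429 m/s

1.43 m/s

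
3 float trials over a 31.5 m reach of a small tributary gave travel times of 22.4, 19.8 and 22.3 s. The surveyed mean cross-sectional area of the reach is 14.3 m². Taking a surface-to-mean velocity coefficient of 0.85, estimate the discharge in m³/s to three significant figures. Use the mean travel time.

t̄ = (22.4 + 19.8 + 22.3) / 3 = 21.5 s
v_surface = L / t̄ = 31.5 / 21.5 = 1.465 m/s
v_mean = 0.85 × 1.465 = 1.245 m/s
Q = A × v_mean = 14.3 × 1.245 = 17.81 m³/s

17.8 m³/s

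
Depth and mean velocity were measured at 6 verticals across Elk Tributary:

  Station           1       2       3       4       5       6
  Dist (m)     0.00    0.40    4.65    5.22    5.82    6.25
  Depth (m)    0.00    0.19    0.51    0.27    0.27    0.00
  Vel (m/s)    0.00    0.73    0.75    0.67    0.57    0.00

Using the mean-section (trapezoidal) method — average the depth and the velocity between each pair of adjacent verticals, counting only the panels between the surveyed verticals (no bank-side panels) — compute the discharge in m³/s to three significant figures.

1.39 m³/s

Panel 1-2: Δb = 0.4 m, d̄ = (0.00+0.19)/2 = 0.095, v̄ = (0.00+0.73)/2 = 0.365 → q = 0.4×0.095×0.365 = 0.01387 m³/s
Panel 2-3: Δb = 4.25 m, d̄ = (0.19+0.51)/2 = 0.35, v̄ = (0.73+0.75)/2 = 0.74 → q = 4.25×0.35×0.74 = 1.101 m³/s
Panel 3-4: Δb = 0.57 m, d̄ = (0.51+0.27)/2 = 0.39, v̄ = (0.75+0.67)/2 = 0.71 → q = 0.57×0.39×0.71 = 0.1578 m³/s
Panel 4-5: Δb = 0.6 m, d̄ = (0.27+0.27)/2 = 0.27, v̄ = (0.67+0.57)/2 = 0.62 → q = 0.6×0.27×0.62 = 0.1004 m³/s
Panel 5-6: Δb = 0.43 m, d̄ = (0.27+0.00)/2 = 0.135, v̄ = (0.57+0.00)/2 = 0.285 → q = 0.43×0.135×0.285 = 0.01654 m³/s
Q = Σ q = 1.389 m³/s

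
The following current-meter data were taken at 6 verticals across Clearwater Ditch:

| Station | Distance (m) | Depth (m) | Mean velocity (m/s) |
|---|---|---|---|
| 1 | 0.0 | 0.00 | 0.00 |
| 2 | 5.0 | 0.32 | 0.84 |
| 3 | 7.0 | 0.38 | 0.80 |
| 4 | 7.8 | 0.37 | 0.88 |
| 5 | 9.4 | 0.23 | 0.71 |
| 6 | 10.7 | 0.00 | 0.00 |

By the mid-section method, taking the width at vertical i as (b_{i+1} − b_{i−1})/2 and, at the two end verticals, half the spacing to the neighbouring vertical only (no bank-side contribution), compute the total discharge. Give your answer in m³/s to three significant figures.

w_2 = (7.0 − 0.0)/2 = 3.5 m; q_2 = 0.84 × 0.32 × 3.5 = 0.9408 m³/s
w_3 = (7.8 − 5.0)/2 = 1.4 m; q_3 = 0.80 × 0.38 × 1.4 = 0.4256 m³/s
w_4 = (9.4 − 7.0)/2 = 1.2 m; q_4 = 0.88 × 0.37 × 1.2 = 0.3907 m³/s
w_5 = (10.7 − 7.8)/2 = 1.45 m; q_5 = 0.71 × 0.23 × 1.45 = 0.2368 m³/s
Stations 1, 6 contribute zero (depth or velocity is 0).
Q = Σ qᵢ = 1.994 m³/s

1.99 m³/s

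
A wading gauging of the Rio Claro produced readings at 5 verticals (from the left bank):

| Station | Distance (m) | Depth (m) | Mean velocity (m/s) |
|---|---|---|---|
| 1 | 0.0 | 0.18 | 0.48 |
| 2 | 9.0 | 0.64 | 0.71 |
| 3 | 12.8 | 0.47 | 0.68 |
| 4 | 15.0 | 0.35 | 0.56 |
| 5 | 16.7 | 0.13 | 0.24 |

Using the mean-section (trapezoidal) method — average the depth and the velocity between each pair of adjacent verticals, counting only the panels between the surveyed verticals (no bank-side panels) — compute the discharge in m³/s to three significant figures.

Panel 1-2: Δb = 9 m, d̄ = (0.18+0.64)/2 = 0.41, v̄ = (0.48+0.71)/2 = 0.595 → q = 9×0.41×0.595 = 2.196 m³/s
Panel 2-3: Δb = 3.8 m, d̄ = (0.64+0.47)/2 = 0.555, v̄ = (0.71+0.68)/2 = 0.695 → q = 3.8×0.555×0.695 = 1.466 m³/s
Panel 3-4: Δb = 2.2 m, d̄ = (0.47+0.35)/2 = 0.41, v̄ = (0.68+0.56)/2 = 0.62 → q = 2.2×0.41×0.62 = 0.5592 m³/s
Panel 4-5: Δb = 1.7 m, d̄ = (0.35+0.13)/2 = 0.24, v̄ = (0.56+0.24)/2 = 0.4 → q = 1.7×0.24×0.4 = 0.1632 m³/s
Q = Σ q = 4.384 m³/s

4.38 m³/s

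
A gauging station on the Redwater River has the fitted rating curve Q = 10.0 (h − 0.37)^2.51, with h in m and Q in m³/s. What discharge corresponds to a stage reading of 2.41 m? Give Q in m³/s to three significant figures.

59.9 m³/s

Q = 10.0 × (2.41 − 0.37)^2.51 = 10.0 × 2.04^2.51 = 59.86 m³/s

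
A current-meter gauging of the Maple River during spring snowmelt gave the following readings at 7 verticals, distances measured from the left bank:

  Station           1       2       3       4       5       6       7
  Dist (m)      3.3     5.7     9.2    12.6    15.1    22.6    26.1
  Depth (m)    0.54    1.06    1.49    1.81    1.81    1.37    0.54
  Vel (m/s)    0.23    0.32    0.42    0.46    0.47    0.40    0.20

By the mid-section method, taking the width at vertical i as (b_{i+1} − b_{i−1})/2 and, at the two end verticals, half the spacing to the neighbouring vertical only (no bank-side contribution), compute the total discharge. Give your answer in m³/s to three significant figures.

13.2 m³/s

w_1 = (5.7 − 3.3)/2 = 1.2 m; q_1 = 0.23 × 0.54 × 1.2 = 0.1490 m³/s
w_2 = (9.2 − 3.3)/2 = 2.95 m; q_2 = 0.32 × 1.06 × 2.95 = 1.001 m³/s
w_3 = (12.6 − 5.7)/2 = 3.45 m; q_3 = 0.42 × 1.49 × 3.45 = 2.159 m³/s
w_4 = (15.1 − 9.2)/2 = 2.95 m; q_4 = 0.46 × 1.81 × 2.95 = 2.456 m³/s
w_5 = (22.6 − 12.6)/2 = 5 m; q_5 = 0.47 × 1.81 × 5 = 4.254 m³/s
w_6 = (26.1 − 15.1)/2 = 5.5 m; q_6 = 0.40 × 1.37 × 5.5 = 3.014 m³/s
w_7 = (26.1 − 22.6)/2 = 1.75 m; q_7 = 0.20 × 0.54 × 1.75 = 0.1890 m³/s
Q = Σ qᵢ = 13.22 m³/s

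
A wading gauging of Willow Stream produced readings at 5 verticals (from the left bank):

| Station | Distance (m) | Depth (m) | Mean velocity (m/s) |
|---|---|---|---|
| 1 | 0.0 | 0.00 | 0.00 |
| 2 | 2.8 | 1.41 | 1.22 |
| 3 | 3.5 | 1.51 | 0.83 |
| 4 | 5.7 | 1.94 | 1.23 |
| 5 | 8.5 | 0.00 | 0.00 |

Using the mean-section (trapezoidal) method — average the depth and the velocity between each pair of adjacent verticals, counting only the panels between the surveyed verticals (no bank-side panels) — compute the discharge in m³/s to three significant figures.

7.83 m³/s

Panel 1-2: Δb = 2.8 m, d̄ = (0.00+1.41)/2 = 0.705, v̄ = (0.00+1.22)/2 = 0.61 → q = 2.8×0.705×0.61 = 1.204 m³/s
Panel 2-3: Δb = 0.7 m, d̄ = (1.41+1.51)/2 = 1.46, v̄ = (1.22+0.83)/2 = 1.025 → q = 0.7×1.46×1.025 = 1.048 m³/s
Panel 3-4: Δb = 2.2 m, d̄ = (1.51+1.94)/2 = 1.725, v̄ = (0.83+1.23)/2 = 1.03 → q = 2.2×1.725×1.03 = 3.909 m³/s
Panel 4-5: Δb = 2.8 m, d̄ = (1.94+0.00)/2 = 0.97, v̄ = (1.23+0.00)/2 = 0.615 → q = 2.8×0.97×0.615 = 1.670 m³/s
Q = Σ q = 7.831 m³/s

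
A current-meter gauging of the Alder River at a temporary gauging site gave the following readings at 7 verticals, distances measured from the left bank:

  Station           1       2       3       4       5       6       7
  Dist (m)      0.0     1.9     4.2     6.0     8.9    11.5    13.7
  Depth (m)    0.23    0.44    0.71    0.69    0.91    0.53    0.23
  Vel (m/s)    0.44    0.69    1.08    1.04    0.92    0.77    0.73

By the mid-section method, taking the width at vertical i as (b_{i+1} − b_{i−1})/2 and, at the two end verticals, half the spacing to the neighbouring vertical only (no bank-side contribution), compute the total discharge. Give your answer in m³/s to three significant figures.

w_1 = (1.9 − 0.0)/2 = 0.95 m; q_1 = 0.44 × 0.23 × 0.95 = 0.09614 m³/s
w_2 = (4.2 − 0.0)/2 = 2.1 m; q_2 = 0.69 × 0.44 × 2.1 = 0.6376 m³/s
w_3 = (6.0 − 1.9)/2 = 2.05 m; q_3 = 1.08 × 0.71 × 2.05 = 1.572 m³/s
w_4 = (8.9 − 4.2)/2 = 2.35 m; q_4 = 1.04 × 0.69 × 2.35 = 1.686 m³/s
w_5 = (11.5 − 6.0)/2 = 2.75 m; q_5 = 0.92 × 0.91 × 2.75 = 2.302 m³/s
w_6 = (13.7 − 8.9)/2 = 2.4 m; q_6 = 0.77 × 0.53 × 2.4 = 0.9794 m³/s
w_7 = (13.7 − 11.5)/2 = 1.1 m; q_7 = 0.73 × 0.23 × 1.1 = 0.1847 m³/s
Q = Σ qᵢ = 7.458 m³/s

7.46 m³/s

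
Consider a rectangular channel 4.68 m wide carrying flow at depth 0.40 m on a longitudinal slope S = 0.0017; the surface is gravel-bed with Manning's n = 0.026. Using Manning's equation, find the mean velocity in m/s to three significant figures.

0.775 m/s

A = b·y = 4.68 × 0.40 = 1.872 m²
P = b + 2y = 4.68 + 2×0.40 = 5.480 m
R = A/P = 1.872/5.480 = 0.3416 m
Q = (1/n)·A·R^(2/3)·S^(1/2) = (1/0.026) × 1.872 × 0.3416^(2/3) × 0.0017^(1/2) = 1.451 m³/s
V = Q/A = 1.451/1.872 = 0.7749 m/s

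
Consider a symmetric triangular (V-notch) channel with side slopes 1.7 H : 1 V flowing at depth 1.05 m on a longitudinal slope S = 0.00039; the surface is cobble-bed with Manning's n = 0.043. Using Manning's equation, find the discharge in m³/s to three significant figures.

A = z·y² = 1.7×1.05² = 1.874 m²
P = 2y√(1+z²) = 2×1.05×√(1+1.7²) = 4.142 m
R = A/P = 1.874/4.142 = 0.4525 m
Q = (1/n)·A·R^(2/3)·S^(1/2) = (1/0.043) × 1.874 × 0.4525^(2/3) × 0.00039^(1/2) = 0.5074 m³/s

0.507 m³/s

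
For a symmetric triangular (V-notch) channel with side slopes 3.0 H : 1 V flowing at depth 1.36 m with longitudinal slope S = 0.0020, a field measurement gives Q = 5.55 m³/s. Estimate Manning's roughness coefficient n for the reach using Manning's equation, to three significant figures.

A = z·y² = 3.0×1.36² = 5.549 m²
P = 2y√(1+z²) = 2×1.36×√(1+3.0²) = 8.601 m
R = A/P = 5.549/8.601 = 0.6451 m
n = (1/Q)·A·R^(2/3)·S^(1/2) = (1/5.55) × 5.549 × 0.7466 × 0.04472 = 0.03338

0.0334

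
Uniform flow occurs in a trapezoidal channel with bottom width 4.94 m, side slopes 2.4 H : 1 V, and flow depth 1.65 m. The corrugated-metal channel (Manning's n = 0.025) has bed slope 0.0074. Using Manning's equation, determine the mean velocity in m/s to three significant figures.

A = (b + z·y)·y = (4.94 + 2.4×1.65)×1.65 = 14.69 m²
P = b + 2y√(1+z²) = 4.94 + 2×1.65×√(1+2.4²) = 13.52 m
R = A/P = 14.69/13.52 = 1.086 m
Q = (1/n)·A·R^(2/3)·S^(1/2) = (1/0.025) × 14.69 × 1.086^(2/3) × 0.0074^(1/2) = 53.39 m³/s
V = Q/A = 53.39/14.69 = 3.636 m/s

3.64 m/s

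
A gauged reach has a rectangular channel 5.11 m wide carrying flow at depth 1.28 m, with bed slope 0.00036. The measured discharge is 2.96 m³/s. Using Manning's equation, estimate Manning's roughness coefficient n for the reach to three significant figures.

0.0377

A = b·y = 5.11 × 1.28 = 6.541 m²
P = b + 2y = 5.11 + 2×1.28 = 7.670 m
R = A/P = 6.541/7.670 = 0.8528 m
n = (1/Q)·A·R^(2/3)·S^(1/2) = (1/2.96) × 6.541 × 0.8993 × 0.01897 = 0.03770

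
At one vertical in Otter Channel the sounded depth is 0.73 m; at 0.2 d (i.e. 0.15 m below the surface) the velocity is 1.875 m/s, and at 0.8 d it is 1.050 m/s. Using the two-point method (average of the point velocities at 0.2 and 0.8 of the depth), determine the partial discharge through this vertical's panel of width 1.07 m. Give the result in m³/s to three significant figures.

1.14 m³/s

v̄ = (1.875 + 1.050) / 2 = 1.463 m/s
q = v̄ × d × w = 1.463 × 0.73 × 1.07 = 1.142 m³/s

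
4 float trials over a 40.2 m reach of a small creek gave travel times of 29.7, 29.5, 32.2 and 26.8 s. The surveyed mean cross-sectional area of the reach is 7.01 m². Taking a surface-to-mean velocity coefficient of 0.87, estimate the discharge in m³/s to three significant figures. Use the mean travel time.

8.30 m³/s

t̄ = (29.7 + 29.5 + 32.2 + 26.8) / 4 = 29.55 s
v_surface = L / t̄ = 40.2 / 29.55 = 1.360 m/s
v_mean = 0.87 × 1.360 = 1.184 m/s
Q = A × v_mean = 7.01 × 1.184 = 8.297 m³/s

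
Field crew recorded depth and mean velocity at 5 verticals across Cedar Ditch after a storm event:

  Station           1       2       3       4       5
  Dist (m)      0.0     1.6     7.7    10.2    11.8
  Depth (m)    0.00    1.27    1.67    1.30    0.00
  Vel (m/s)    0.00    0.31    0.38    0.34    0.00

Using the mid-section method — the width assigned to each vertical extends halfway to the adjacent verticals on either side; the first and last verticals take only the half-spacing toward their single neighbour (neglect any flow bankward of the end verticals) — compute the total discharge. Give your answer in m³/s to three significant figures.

5.15 m³/s

w_2 = (7.7 − 0.0)/2 = 3.85 m; q_2 = 0.31 × 1.27 × 3.85 = 1.516 m³/s
w_3 = (10.2 − 1.6)/2 = 4.3 m; q_3 = 0.38 × 1.67 × 4.3 = 2.729 m³/s
w_4 = (11.8 − 7.7)/2 = 2.05 m; q_4 = 0.34 × 1.30 × 2.05 = 0.9061 m³/s
Stations 1, 5 contribute zero (depth or velocity is 0).
Q = Σ qᵢ = 5.151 m³/s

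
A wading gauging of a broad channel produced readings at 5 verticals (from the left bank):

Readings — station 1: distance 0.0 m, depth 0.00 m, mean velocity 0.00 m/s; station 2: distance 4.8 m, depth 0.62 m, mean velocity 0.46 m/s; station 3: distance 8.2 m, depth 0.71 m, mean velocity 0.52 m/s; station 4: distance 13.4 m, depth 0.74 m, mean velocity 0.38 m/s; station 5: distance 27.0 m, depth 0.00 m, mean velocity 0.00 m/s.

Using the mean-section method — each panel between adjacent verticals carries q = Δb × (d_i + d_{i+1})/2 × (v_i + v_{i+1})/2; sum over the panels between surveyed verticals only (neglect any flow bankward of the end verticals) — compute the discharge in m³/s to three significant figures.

4.10 m³/s

Panel 1-2: Δb = 4.8 m, d̄ = (0.00+0.62)/2 = 0.31, v̄ = (0.00+0.46)/2 = 0.23 → q = 4.8×0.31×0.23 = 0.3422 m³/s
Panel 2-3: Δb = 3.4 m, d̄ = (0.62+0.71)/2 = 0.665, v̄ = (0.46+0.52)/2 = 0.49 → q = 3.4×0.665×0.49 = 1.108 m³/s
Panel 3-4: Δb = 5.2 m, d̄ = (0.71+0.74)/2 = 0.725, v̄ = (0.52+0.38)/2 = 0.45 → q = 5.2×0.725×0.45 = 1.697 m³/s
Panel 4-5: Δb = 13.6 m, d̄ = (0.74+0.00)/2 = 0.37, v̄ = (0.38+0.00)/2 = 0.19 → q = 13.6×0.37×0.19 = 0.9561 m³/s
Q = Σ q = 4.103 m³/s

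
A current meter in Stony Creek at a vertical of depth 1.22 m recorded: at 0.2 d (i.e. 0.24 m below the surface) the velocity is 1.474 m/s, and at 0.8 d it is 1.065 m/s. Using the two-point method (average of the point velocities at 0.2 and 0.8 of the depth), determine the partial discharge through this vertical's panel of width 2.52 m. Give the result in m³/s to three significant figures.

v̄ = (1.474 + 1.065) / 2 = 1.270 m/s
q = v̄ × d × w = 1.270 × 1.22 × 2.52 = 3.903 m³/s

3.90 m³/s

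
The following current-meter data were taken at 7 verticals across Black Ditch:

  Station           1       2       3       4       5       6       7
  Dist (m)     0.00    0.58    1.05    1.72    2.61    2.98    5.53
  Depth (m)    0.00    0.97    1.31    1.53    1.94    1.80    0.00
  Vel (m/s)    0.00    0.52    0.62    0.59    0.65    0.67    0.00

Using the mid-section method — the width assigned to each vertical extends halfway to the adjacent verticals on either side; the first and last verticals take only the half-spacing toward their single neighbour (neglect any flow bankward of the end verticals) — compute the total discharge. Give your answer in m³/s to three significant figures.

w_2 = (1.05 − 0.00)/2 = 0.525 m; q_2 = 0.52 × 0.97 × 0.525 = 0.2648 m³/s
w_3 = (1.72 − 0.58)/2 = 0.57 m; q_3 = 0.62 × 1.31 × 0.57 = 0.4630 m³/s
w_4 = (2.61 − 1.05)/2 = 0.78 m; q_4 = 0.59 × 1.53 × 0.78 = 0.7041 m³/s
w_5 = (2.98 − 1.72)/2 = 0.63 m; q_5 = 0.65 × 1.94 × 0.63 = 0.7944 m³/s
w_6 = (5.53 − 2.61)/2 = 1.46 m; q_6 = 0.67 × 1.80 × 1.46 = 1.761 m³/s
Stations 1, 7 contribute zero (depth or velocity is 0).
Q = Σ qᵢ = 3.987 m³/s

3.99 m³/s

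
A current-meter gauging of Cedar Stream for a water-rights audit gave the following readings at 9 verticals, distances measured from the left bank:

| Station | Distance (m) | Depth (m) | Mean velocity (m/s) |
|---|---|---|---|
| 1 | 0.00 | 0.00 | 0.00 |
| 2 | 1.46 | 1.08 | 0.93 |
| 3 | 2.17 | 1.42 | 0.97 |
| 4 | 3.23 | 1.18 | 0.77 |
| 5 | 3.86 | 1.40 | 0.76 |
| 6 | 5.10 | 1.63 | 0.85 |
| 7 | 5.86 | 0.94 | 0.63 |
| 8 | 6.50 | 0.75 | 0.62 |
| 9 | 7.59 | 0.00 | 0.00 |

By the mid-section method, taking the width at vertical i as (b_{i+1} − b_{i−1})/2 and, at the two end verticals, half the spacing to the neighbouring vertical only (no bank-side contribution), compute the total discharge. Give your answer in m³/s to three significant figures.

w_2 = (2.17 − 0.00)/2 = 1.085 m; q_2 = 0.93 × 1.08 × 1.085 = 1.090 m³/s
w_3 = (3.23 − 1.46)/2 = 0.885 m; q_3 = 0.97 × 1.42 × 0.885 = 1.219 m³/s
w_4 = (3.86 − 2.17)/2 = 0.845 m; q_4 = 0.77 × 1.18 × 0.845 = 0.7678 m³/s
w_5 = (5.10 − 3.23)/2 = 0.935 m; q_5 = 0.76 × 1.40 × 0.935 = 0.9948 m³/s
w_6 = (5.86 − 3.86)/2 = 1 m; q_6 = 0.85 × 1.63 × 1 = 1.386 m³/s
w_7 = (6.50 − 5.10)/2 = 0.7 m; q_7 = 0.63 × 0.94 × 0.7 = 0.4145 m³/s
w_8 = (7.59 − 5.86)/2 = 0.865 m; q_8 = 0.62 × 0.75 × 0.865 = 0.4022 m³/s
Stations 1, 9 contribute zero (depth or velocity is 0).
Q = Σ qᵢ = 6.274 m³/s

6.27 m³/s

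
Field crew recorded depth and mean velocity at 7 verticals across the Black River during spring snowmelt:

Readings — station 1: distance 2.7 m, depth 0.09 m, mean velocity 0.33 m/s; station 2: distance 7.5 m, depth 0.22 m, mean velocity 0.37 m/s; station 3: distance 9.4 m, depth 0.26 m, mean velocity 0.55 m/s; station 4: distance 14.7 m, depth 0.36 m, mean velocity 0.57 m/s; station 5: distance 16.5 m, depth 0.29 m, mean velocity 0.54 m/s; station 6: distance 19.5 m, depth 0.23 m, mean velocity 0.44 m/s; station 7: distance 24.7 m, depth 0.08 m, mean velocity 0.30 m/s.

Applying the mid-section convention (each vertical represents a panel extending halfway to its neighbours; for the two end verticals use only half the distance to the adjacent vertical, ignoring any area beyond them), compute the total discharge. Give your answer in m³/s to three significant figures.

2.44 m³/s

w_1 = (7.5 − 2.7)/2 = 2.4 m; q_1 = 0.33 × 0.09 × 2.4 = 0.07128 m³/s
w_2 = (9.4 − 2.7)/2 = 3.35 m; q_2 = 0.37 × 0.22 × 3.35 = 0.2727 m³/s
w_3 = (14.7 − 7.5)/2 = 3.6 m; q_3 = 0.55 × 0.26 × 3.6 = 0.5148 m³/s
w_4 = (16.5 − 9.4)/2 = 3.55 m; q_4 = 0.57 × 0.36 × 3.55 = 0.7285 m³/s
w_5 = (19.5 − 14.7)/2 = 2.4 m; q_5 = 0.54 × 0.29 × 2.4 = 0.3758 m³/s
w_6 = (24.7 − 16.5)/2 = 4.1 m; q_6 = 0.44 × 0.23 × 4.1 = 0.4149 m³/s
w_7 = (24.7 − 19.5)/2 = 2.6 m; q_7 = 0.30 × 0.08 × 2.6 = 0.06240 m³/s
Q = Σ qᵢ = 2.440 m³/s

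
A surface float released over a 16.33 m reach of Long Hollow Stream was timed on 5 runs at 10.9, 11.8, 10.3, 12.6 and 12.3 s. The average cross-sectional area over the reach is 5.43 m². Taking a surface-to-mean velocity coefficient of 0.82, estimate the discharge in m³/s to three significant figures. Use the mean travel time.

6.28 m³/s

t̄ = (10.9 + 11.8 + 10.3 + 12.6 + 12.3) / 5 = 11.58 s
v_surface = L / t̄ = 16.33 / 11.58 = 1.410 m/s
v_mean = 0.82 × 1.410 = 1.156 m/s
Q = A × v_mean = 5.43 × 1.156 = 6.279 m³/s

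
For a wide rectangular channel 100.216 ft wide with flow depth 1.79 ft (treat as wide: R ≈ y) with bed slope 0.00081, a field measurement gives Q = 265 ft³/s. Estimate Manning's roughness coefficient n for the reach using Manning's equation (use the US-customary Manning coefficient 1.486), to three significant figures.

A = b·y = 100.216 × 1.79 = 179.4 ft²
Wide channel: R ≈ y = 1.79 ft
n = (1.486/Q)·A·R^(2/3)·S^(1/2) = (1.486/265) × 179.4 × 1.474 × 0.02846 = 0.04221

0.0422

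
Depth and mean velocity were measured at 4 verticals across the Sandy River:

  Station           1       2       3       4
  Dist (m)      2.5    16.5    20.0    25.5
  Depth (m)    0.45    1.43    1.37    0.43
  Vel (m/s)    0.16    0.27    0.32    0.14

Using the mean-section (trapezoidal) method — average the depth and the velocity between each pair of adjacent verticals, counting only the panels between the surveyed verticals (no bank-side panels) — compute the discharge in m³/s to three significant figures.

Panel 1-2: Δb = 14 m, d̄ = (0.45+1.43)/2 = 0.94, v̄ = (0.16+0.27)/2 = 0.215 → q = 14×0.94×0.215 = 2.829 m³/s
Panel 2-3: Δb = 3.5 m, d̄ = (1.43+1.37)/2 = 1.4, v̄ = (0.27+0.32)/2 = 0.295 → q = 3.5×1.4×0.295 = 1.446 m³/s
Panel 3-4: Δb = 5.5 m, d̄ = (1.37+0.43)/2 = 0.9, v̄ = (0.32+0.14)/2 = 0.23 → q = 5.5×0.9×0.23 = 1.139 m³/s
Q = Σ q = 5.413 m³/s

5.41 m³/s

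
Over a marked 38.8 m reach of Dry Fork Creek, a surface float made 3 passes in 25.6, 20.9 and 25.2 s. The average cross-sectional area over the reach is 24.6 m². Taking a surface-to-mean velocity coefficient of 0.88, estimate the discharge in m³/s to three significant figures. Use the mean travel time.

35.1 m³/s

t̄ = (25.6 + 20.9 + 25.2) / 3 = 23.9 s
v_surface = L / t̄ = 38.8 / 23.9 = 1.623 m/s
v_mean = 0.88 × 1.623 = 1.429 m/s
Q = A × v_mean = 24.6 × 1.429 = 35.14 m³/s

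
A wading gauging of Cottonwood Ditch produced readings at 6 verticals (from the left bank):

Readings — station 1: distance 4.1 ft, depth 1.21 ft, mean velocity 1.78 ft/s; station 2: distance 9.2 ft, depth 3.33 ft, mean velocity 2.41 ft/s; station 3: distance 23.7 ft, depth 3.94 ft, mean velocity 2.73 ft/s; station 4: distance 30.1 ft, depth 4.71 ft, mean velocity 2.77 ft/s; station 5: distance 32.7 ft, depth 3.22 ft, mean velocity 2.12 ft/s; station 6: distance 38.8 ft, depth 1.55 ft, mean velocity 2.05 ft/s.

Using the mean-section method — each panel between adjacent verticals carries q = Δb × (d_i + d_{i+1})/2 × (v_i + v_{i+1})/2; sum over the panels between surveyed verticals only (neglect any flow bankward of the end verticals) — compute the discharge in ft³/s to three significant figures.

291 ft³/s

Panel 1-2: Δb = 5.1 ft, d̄ = (1.21+3.33)/2 = 2.27, v̄ = (1.78+2.41)/2 = 2.095 → q = 5.1×2.27×2.095 = 24.25 ft³/s
Panel 2-3: Δb = 14.5 ft, d̄ = (3.33+3.94)/2 = 3.635, v̄ = (2.41+2.73)/2 = 2.57 → q = 14.5×3.635×2.57 = 135.5 ft³/s
Panel 3-4: Δb = 6.4 ft, d̄ = (3.94+4.71)/2 = 4.325, v̄ = (2.73+2.77)/2 = 2.75 → q = 6.4×4.325×2.75 = 76.12 ft³/s
Panel 4-5: Δb = 2.6 ft, d̄ = (4.71+3.22)/2 = 3.965, v̄ = (2.77+2.12)/2 = 2.445 → q = 2.6×3.965×2.445 = 25.21 ft³/s
Panel 5-6: Δb = 6.1 ft, d̄ = (3.22+1.55)/2 = 2.385, v̄ = (2.12+2.05)/2 = 2.085 → q = 6.1×2.385×2.085 = 30.33 ft³/s
Q = Σ q = 291.4 ft³/s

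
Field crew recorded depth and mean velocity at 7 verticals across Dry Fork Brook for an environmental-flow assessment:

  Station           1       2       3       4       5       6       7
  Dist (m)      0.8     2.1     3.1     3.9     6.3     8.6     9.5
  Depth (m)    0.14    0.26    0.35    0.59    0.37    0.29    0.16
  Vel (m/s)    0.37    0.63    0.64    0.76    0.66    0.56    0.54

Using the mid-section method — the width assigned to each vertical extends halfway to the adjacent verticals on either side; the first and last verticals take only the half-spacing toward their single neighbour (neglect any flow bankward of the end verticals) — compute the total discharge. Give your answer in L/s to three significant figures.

2010 L/s

w_1 = (2.1 − 0.8)/2 = 0.65 m; q_1 = 0.37 × 0.14 × 0.65 = 0.03367 m³/s
w_2 = (3.1 − 0.8)/2 = 1.15 m; q_2 = 0.63 × 0.26 × 1.15 = 0.1884 m³/s
w_3 = (3.9 − 2.1)/2 = 0.9 m; q_3 = 0.64 × 0.35 × 0.9 = 0.2016 m³/s
w_4 = (6.3 − 3.1)/2 = 1.6 m; q_4 = 0.76 × 0.59 × 1.6 = 0.7174 m³/s
w_5 = (8.6 − 3.9)/2 = 2.35 m; q_5 = 0.66 × 0.37 × 2.35 = 0.5739 m³/s
w_6 = (9.5 − 6.3)/2 = 1.6 m; q_6 = 0.56 × 0.29 × 1.6 = 0.2598 m³/s
w_7 = (9.5 − 8.6)/2 = 0.45 m; q_7 = 0.54 × 0.16 × 0.45 = 0.03888 m³/s
Q = Σ qᵢ = 2.014 m³/s
= 2.014 × 1000 = 2014 L/s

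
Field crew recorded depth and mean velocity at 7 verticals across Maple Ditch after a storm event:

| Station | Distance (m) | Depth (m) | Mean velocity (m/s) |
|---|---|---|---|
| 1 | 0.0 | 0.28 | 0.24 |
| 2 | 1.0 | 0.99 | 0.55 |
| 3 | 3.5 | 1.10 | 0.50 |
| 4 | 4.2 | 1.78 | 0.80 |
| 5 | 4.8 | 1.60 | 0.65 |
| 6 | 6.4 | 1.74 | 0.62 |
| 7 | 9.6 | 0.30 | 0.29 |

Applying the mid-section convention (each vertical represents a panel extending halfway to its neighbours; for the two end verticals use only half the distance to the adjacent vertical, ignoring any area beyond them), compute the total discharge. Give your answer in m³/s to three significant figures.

w_1 = (1.0 − 0.0)/2 = 0.5 m; q_1 = 0.24 × 0.28 × 0.5 = 0.03360 m³/s
w_2 = (3.5 − 0.0)/2 = 1.75 m; q_2 = 0.55 × 0.99 × 1.75 = 0.9529 m³/s
w_3 = (4.2 − 1.0)/2 = 1.6 m; q_3 = 0.50 × 1.10 × 1.6 = 0.8800 m³/s
w_4 = (4.8 − 3.5)/2 = 0.65 m; q_4 = 0.80 × 1.78 × 0.65 = 0.9256 m³/s
w_5 = (6.4 − 4.2)/2 = 1.1 m; q_5 = 0.65 × 1.60 × 1.1 = 1.144 m³/s
w_6 = (9.6 − 4.8)/2 = 2.4 m; q_6 = 0.62 × 1.74 × 2.4 = 2.589 m³/s
w_7 = (9.6 − 6.4)/2 = 1.6 m; q_7 = 0.29 × 0.30 × 1.6 = 0.1392 m³/s
Q = Σ qᵢ = 6.664 m³/s

6.66 m³/s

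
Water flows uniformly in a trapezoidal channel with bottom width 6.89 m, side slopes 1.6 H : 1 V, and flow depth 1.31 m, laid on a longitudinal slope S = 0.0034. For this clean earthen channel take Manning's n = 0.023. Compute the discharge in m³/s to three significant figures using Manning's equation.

29.7 m³/s

A = (b + z·y)·y = (6.89 + 1.6×1.31)×1.31 = 11.77 m²
P = b + 2y√(1+z²) = 6.89 + 2×1.31×√(1+1.6²) = 11.83 m
R = A/P = 11.77/11.83 = 0.9948 m
Q = (1/n)·A·R^(2/3)·S^(1/2) = (1/0.023) × 11.77 × 0.9948^(2/3) × 0.0034^(1/2) = 29.74 m³/s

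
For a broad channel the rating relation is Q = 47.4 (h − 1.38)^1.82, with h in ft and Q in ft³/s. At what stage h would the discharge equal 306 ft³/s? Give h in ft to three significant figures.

4.17 ft

h − h₀ = (Q/C)^(1/b) = (306/47.4)^(1/1.82) = 2.786 ft
h = 1.38 + 2.786 = 4.166 ft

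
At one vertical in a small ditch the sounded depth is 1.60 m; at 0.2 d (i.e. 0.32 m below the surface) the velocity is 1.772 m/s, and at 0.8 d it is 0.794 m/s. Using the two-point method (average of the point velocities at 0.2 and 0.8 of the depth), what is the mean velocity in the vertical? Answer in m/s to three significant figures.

1.28 m/s

v̄ = (1.772 + 0.794) / 2 = 1.283 m/s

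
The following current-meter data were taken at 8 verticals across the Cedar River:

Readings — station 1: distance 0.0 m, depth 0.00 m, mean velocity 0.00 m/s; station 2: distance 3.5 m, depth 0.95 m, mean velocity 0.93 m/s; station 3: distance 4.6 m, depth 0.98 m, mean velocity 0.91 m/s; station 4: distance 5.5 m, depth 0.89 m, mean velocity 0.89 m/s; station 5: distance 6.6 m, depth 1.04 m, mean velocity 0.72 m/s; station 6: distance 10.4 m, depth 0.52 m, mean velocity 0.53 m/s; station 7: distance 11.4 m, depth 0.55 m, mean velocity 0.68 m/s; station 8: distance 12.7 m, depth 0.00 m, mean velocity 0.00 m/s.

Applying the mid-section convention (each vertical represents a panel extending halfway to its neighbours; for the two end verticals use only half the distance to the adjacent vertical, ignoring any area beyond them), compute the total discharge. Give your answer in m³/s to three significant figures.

6.64 m³/s

w_2 = (4.6 − 0.0)/2 = 2.3 m; q_2 = 0.93 × 0.95 × 2.3 = 2.032 m³/s
w_3 = (5.5 − 3.5)/2 = 1 m; q_3 = 0.91 × 0.98 × 1 = 0.8918 m³/s
w_4 = (6.6 − 4.6)/2 = 1 m; q_4 = 0.89 × 0.89 × 1 = 0.7921 m³/s
w_5 = (10.4 − 5.5)/2 = 2.45 m; q_5 = 0.72 × 1.04 × 2.45 = 1.835 m³/s
w_6 = (11.4 − 6.6)/2 = 2.4 m; q_6 = 0.53 × 0.52 × 2.4 = 0.6614 m³/s
w_7 = (12.7 − 10.4)/2 = 1.15 m; q_7 = 0.68 × 0.55 × 1.15 = 0.4301 m³/s
Stations 1, 8 contribute zero (depth or velocity is 0).
Q = Σ qᵢ = 6.642 m³/s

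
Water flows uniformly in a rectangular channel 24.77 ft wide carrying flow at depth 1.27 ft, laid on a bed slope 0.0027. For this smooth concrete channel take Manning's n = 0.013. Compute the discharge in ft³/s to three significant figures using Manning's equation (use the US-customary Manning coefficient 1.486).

A = b·y = 24.77 × 1.27 = 31.46 ft²
P = b + 2y = 24.77 + 2×1.27 = 27.31 ft
R = A/P = 31.46/27.31 = 1.152 ft
Q = (1.486/n)·A·R^(2/3)·S^(1/2) = (1.486/0.013) × 31.46 × 1.152^(2/3) × 0.0027^(1/2) = 205.3 ft³/s

205 ft³/s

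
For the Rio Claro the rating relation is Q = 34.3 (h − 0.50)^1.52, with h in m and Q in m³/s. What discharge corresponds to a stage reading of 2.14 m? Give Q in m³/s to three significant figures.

72.8 m³/s

Q = 34.3 × (2.14 − 0.50)^1.52 = 34.3 × 1.64^1.52 = 72.75 m³/s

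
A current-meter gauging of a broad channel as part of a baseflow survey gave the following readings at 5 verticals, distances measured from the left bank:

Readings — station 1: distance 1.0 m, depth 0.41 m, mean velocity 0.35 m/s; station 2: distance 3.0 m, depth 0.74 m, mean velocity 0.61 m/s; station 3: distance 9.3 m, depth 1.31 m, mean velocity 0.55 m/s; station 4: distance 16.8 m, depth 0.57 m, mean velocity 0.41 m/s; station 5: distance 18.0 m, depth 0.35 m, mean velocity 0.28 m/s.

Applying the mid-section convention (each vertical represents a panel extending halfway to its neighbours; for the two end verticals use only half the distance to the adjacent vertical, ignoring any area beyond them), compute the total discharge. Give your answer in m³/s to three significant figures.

w_1 = (3.0 − 1.0)/2 = 1 m; q_1 = 0.35 × 0.41 × 1 = 0.1435 m³/s
w_2 = (9.3 − 1.0)/2 = 4.15 m; q_2 = 0.61 × 0.74 × 4.15 = 1.873 m³/s
w_3 = (16.8 − 3.0)/2 = 6.9 m; q_3 = 0.55 × 1.31 × 6.9 = 4.971 m³/s
w_4 = (18.0 − 9.3)/2 = 4.35 m; q_4 = 0.41 × 0.57 × 4.35 = 1.017 m³/s
w_5 = (18.0 − 16.8)/2 = 0.6 m; q_5 = 0.28 × 0.35 × 0.6 = 0.05880 m³/s
Q = Σ qᵢ = 8.064 m³/s

8.06 m³/s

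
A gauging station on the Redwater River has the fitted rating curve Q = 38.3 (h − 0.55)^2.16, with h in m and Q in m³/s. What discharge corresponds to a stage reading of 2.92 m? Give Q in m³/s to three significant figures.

Q = 38.3 × (2.92 − 0.55)^2.16 = 38.3 × 2.37^2.16 = 247.0 m³/s

247 m³/s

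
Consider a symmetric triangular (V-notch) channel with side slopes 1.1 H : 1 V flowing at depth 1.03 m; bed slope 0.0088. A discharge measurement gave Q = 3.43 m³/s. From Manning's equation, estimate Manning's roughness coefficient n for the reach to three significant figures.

A = z·y² = 1.1×1.03² = 1.167 m²
P = 2y√(1+z²) = 2×1.03×√(1+1.1²) = 3.062 m
R = A/P = 1.167/3.062 = 0.3811 m
n = (1/Q)·A·R^(2/3)·S^(1/2) = (1/3.43) × 1.167 × 0.5256 × 0.09381 = 0.01678

0.0168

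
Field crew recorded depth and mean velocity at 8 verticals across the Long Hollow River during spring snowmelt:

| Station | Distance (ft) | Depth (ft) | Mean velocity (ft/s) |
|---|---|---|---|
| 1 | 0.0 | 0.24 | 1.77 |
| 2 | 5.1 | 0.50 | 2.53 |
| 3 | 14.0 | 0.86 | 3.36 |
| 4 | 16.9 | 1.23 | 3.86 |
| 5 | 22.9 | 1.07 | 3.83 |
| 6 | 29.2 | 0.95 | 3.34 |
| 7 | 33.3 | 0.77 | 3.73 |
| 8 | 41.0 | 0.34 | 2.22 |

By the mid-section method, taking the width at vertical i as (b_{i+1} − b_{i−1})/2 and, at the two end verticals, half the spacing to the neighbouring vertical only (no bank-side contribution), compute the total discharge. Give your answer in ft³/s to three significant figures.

110 ft³/s

w_1 = (5.1 − 0.0)/2 = 2.55 ft; q_1 = 1.77 × 0.24 × 2.55 = 1.083 ft³/s
w_2 = (14.0 − 0.0)/2 = 7 ft; q_2 = 2.53 × 0.50 × 7 = 8.855 ft³/s
w_3 = (16.9 − 5.1)/2 = 5.9 ft; q_3 = 3.36 × 0.86 × 5.9 = 17.05 ft³/s
w_4 = (22.9 − 14.0)/2 = 4.45 ft; q_4 = 3.86 × 1.23 × 4.45 = 21.13 ft³/s
w_5 = (29.2 − 16.9)/2 = 6.15 ft; q_5 = 3.83 × 1.07 × 6.15 = 25.20 ft³/s
w_6 = (33.3 − 22.9)/2 = 5.2 ft; q_6 = 3.34 × 0.95 × 5.2 = 16.50 ft³/s
w_7 = (41.0 − 29.2)/2 = 5.9 ft; q_7 = 3.73 × 0.77 × 5.9 = 16.95 ft³/s
w_8 = (41.0 − 33.3)/2 = 3.85 ft; q_8 = 2.22 × 0.34 × 3.85 = 2.906 ft³/s
Q = Σ qᵢ = 109.7 ft³/s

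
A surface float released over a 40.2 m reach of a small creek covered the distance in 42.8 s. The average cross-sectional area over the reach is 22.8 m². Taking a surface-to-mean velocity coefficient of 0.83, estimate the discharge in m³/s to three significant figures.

v_surface = L / t̄ = 40.2 / 42.8 = 0.9393 m/s
v_mean = 0.83 × 0.9393 = 0.7796 m/s
Q = A × v_mean = 22.8 × 0.7796 = 17.77 m³/s

17.8 m³/s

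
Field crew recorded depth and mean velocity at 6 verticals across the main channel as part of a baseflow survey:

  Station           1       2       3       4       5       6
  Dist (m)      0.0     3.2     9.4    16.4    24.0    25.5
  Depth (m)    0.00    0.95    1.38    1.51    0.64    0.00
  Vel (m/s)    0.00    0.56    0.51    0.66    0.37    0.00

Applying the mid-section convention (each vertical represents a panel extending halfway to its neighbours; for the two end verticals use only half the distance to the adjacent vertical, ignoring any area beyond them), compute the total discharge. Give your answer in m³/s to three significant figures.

15.5 m³/s

w_2 = (9.4 − 0.0)/2 = 4.7 m; q_2 = 0.56 × 0.95 × 4.7 = 2.500 m³/s
w_3 = (16.4 − 3.2)/2 = 6.6 m; q_3 = 0.51 × 1.38 × 6.6 = 4.645 m³/s
w_4 = (24.0 − 9.4)/2 = 7.3 m; q_4 = 0.66 × 1.51 × 7.3 = 7.275 m³/s
w_5 = (25.5 − 16.4)/2 = 4.55 m; q_5 = 0.37 × 0.64 × 4.55 = 1.077 m³/s
Stations 1, 6 contribute zero (depth or velocity is 0).
Q = Σ qᵢ = 15.50 m³/s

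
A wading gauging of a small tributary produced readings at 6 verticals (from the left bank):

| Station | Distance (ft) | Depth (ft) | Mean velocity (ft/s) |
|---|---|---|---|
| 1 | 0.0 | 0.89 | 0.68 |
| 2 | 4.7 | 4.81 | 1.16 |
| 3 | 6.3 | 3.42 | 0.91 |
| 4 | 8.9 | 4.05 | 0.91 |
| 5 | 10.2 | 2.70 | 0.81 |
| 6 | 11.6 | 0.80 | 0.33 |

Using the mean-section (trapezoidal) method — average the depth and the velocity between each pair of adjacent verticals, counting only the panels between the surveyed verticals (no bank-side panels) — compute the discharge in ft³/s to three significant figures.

33.1 ft³/s

Panel 1-2: Δb = 4.7 ft, d̄ = (0.89+4.81)/2 = 2.85, v̄ = (0.68+1.16)/2 = 0.92 → q = 4.7×2.85×0.92 = 12.32 ft³/s
Panel 2-3: Δb = 1.6 ft, d̄ = (4.81+3.42)/2 = 4.115, v̄ = (1.16+0.91)/2 = 1.035 → q = 1.6×4.115×1.035 = 6.814 ft³/s
Panel 3-4: Δb = 2.6 ft, d̄ = (3.42+4.05)/2 = 3.735, v̄ = (0.91+0.91)/2 = 0.91 → q = 2.6×3.735×0.91 = 8.837 ft³/s
Panel 4-5: Δb = 1.3 ft, d̄ = (4.05+2.70)/2 = 3.375, v̄ = (0.91+0.81)/2 = 0.86 → q = 1.3×3.375×0.86 = 3.773 ft³/s
Panel 5-6: Δb = 1.4 ft, d̄ = (2.70+0.80)/2 = 1.75, v̄ = (0.81+0.33)/2 = 0.57 → q = 1.4×1.75×0.57 = 1.397 ft³/s
Q = Σ q = 33.14 ft³/s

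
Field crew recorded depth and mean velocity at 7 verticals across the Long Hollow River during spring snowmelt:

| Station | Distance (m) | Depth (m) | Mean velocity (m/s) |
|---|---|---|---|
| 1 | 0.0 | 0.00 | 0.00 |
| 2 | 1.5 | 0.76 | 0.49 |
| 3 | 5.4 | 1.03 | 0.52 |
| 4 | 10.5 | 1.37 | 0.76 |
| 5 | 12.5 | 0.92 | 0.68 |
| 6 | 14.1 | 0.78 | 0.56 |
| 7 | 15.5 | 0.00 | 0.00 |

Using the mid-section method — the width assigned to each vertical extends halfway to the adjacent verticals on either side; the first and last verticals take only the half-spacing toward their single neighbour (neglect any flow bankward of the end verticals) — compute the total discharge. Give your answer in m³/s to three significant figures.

8.89 m³/s

w_2 = (5.4 − 0.0)/2 = 2.7 m; q_2 = 0.49 × 0.76 × 2.7 = 1.005 m³/s
w_3 = (10.5 − 1.5)/2 = 4.5 m; q_3 = 0.52 × 1.03 × 4.5 = 2.410 m³/s
w_4 = (12.5 − 5.4)/2 = 3.55 m; q_4 = 0.76 × 1.37 × 3.55 = 3.696 m³/s
w_5 = (14.1 − 10.5)/2 = 1.8 m; q_5 = 0.68 × 0.92 × 1.8 = 1.126 m³/s
w_6 = (15.5 − 12.5)/2 = 1.5 m; q_6 = 0.56 × 0.78 × 1.5 = 0.6552 m³/s
Stations 1, 7 contribute zero (depth or velocity is 0).
Q = Σ qᵢ = 8.893 m³/s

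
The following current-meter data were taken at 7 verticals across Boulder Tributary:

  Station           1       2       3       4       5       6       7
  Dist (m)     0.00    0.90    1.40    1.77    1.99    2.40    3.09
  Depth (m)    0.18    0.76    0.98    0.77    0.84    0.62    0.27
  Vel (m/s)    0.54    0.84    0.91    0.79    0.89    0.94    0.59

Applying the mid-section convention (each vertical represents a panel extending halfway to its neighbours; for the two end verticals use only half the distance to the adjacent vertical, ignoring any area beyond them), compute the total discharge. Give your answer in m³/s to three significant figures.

w_1 = (0.90 − 0.00)/2 = 0.45 m; q_1 = 0.54 × 0.18 × 0.45 = 0.04374 m³/s
w_2 = (1.40 − 0.00)/2 = 0.7 m; q_2 = 0.84 × 0.76 × 0.7 = 0.4469 m³/s
w_3 = (1.77 − 0.90)/2 = 0.435 m; q_3 = 0.91 × 0.98 × 0.435 = 0.3879 m³/s
w_4 = (1.99 − 1.40)/2 = 0.295 m; q_4 = 0.79 × 0.77 × 0.295 = 0.1794 m³/s
w_5 = (2.40 − 1.77)/2 = 0.315 m; q_5 = 0.89 × 0.84 × 0.315 = 0.2355 m³/s
w_6 = (3.09 − 1.99)/2 = 0.55 m; q_6 = 0.94 × 0.62 × 0.55 = 0.3205 m³/s
w_7 = (3.09 − 2.40)/2 = 0.345 m; q_7 = 0.59 × 0.27 × 0.345 = 0.05496 m³/s
Q = Σ qᵢ = 1.669 m³/s

1.67 m³/s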